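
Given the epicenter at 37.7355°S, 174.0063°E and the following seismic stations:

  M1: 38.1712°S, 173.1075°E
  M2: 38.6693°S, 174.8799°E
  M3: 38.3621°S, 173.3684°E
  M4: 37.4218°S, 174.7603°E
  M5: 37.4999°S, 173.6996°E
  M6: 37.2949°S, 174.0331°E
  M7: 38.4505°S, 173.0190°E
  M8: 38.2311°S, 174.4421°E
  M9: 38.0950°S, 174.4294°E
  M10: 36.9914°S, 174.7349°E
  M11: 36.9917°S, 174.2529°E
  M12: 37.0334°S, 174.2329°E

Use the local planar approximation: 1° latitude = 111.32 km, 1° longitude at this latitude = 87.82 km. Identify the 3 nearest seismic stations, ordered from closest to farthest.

M5, M6, M9

Distances from 37.7355°S, 174.0063°E:
M1: √((-0.4357·111.32)² + (-0.8988·87.82)²) = √(2352.456033 + 6230.357869) = 92.6435 km
M2: √((-0.9338·111.32)² + (0.8736·87.82)²) = √(10805.730567 + 5885.889659) = 129.1961 km
M3: √((-0.6266·111.32)² + (-0.6379·87.82)²) = √(4865.496634 + 3138.282751) = 89.4638 km
M4: √((0.3137·111.32)² + (0.7540·87.82)²) = √(1219.482108 + 4384.595737) = 74.8604 km
M5: √((0.2356·111.32)² + (-0.3067·87.82)²) = √(687.855109 + 725.461580) = 37.5941 km
M6: √((0.4406·111.32)² + (0.0268·87.82)²) = √(2405.666281 + 5.539320) = 49.1040 km
M7: √((-0.7150·111.32)² + (-0.9873·87.82)²) = √(6335.172998 + 7517.702574) = 117.6982 km
M8: √((-0.4956·111.32)² + (0.4358·87.82)²) = √(3043.750085 + 1464.742616) = 67.1453 km
M9: √((-0.3595·111.32)² + (0.4231·87.82)²) = √(1601.563582 + 1380.616045) = 54.6093 km
M10: √((0.7441·111.32)² + (0.7286·87.82)²) = √(6861.341010 + 4094.163662) = 104.6685 km
M11: √((0.7438·111.32)² + (0.2466·87.82)²) = √(6855.809530 + 469.000181) = 85.5851 km
M12: √((0.7021·111.32)² + (0.2266·87.82)²) = √(6108.637324 + 396.010478) = 80.6514 km
Sorted: M5 (37.5941 km) < M6 (49.1040 km) < M9 (54.6093 km) < M8 (67.1453 km) < M4 (74.8604 km) < …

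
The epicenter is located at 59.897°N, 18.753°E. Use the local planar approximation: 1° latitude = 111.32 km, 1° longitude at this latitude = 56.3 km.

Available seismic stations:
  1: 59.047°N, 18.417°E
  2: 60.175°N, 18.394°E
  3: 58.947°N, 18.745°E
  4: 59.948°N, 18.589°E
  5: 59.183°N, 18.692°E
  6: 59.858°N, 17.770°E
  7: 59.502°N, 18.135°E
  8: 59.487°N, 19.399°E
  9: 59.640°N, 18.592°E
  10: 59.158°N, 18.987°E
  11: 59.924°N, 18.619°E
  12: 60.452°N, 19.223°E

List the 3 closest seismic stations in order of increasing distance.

11, 4, 9

Distances from 59.897°N, 18.753°E:
1: √((-0.850·111.32)² + (-0.336·56.3)²) = √(8953.32288 + 357.84532) = 96.494 km
2: √((0.278·111.32)² + (-0.359·56.3)²) = √(957.71433 + 408.51282) = 36.963 km
3: √((-0.950·111.32)² + (-0.008·56.3)²) = √(11183.90852 + 0.20286) = 105.755 km
4: √((0.051·111.32)² + (-0.164·56.3)²) = √(32.23196 + 85.25198) = 10.839 km
5: √((-0.714·111.32)² + (-0.061·56.3)²) = √(6317.46463 + 11.79442) = 79.557 km
6: √((-0.039·111.32)² + (-0.983·56.3)²) = √(18.84845 + 3062.83658) = 55.513 km
7: √((-0.395·111.32)² + (-0.618·56.3)²) = √(1933.48402 + 1210.58068) = 56.072 km
8: √((-0.410·111.32)² + (0.646·56.3)²) = √(2083.11914 + 1322.76235) = 58.360 km
9: √((-0.257·111.32)² + (-0.161·56.3)²) = √(818.48861 + 82.16153) = 30.011 km
10: √((-0.739·111.32)² + (0.234·56.3)²) = √(6767.60920 + 173.55955) = 83.314 km
11: √((0.027·111.32)² + (-0.134·56.3)²) = √(9.03387 + 56.91495) = 8.121 km
12: √((0.555·111.32)² + (0.470·56.3)²) = √(3817.08966 + 700.18452) = 67.211 km
Sorted: 11 (8.121 km) < 4 (10.839 km) < 9 (30.011 km) < 2 (36.963 km) < 6 (55.513 km) < …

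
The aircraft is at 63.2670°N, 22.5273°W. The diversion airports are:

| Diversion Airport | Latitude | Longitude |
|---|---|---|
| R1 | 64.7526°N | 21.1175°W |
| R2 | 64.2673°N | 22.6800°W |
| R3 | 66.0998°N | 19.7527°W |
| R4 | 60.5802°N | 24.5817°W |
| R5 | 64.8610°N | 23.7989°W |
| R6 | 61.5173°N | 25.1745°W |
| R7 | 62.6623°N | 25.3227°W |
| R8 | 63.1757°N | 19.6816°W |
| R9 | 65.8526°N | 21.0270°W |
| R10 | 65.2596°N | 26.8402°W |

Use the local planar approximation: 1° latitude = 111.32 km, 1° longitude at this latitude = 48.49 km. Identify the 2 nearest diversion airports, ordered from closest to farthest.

R2, R8

Distances from 63.2670°N, 22.5273°W:
R1: 178.9492 km
R2: 111.5993 km
R3: 342.8484 km
R4: 315.2480 km
R5: 187.8519 km
R6: 233.2700 km
R7: 151.3435 km
R8: 138.3618 km
R9: 296.8805 km
R10: 304.8587 km
Sorted: R2 (111.5993 km) < R8 (138.3618 km) < R7 (151.3435 km) < R1 (178.9492 km) < …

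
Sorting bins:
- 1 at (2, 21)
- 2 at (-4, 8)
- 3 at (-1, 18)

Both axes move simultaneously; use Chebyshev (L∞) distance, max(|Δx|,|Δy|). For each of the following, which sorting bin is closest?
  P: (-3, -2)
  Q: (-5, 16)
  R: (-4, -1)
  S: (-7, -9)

P at (-3, -2):
  1: 23
  2: 10
  3: 20
  → nearest: 2 (10)
Q at (-5, 16):
  1: 7
  2: 8
  3: 4
  → nearest: 3 (4)
R at (-4, -1):
  1: 22
  2: 9
  3: 19
  → nearest: 2 (9)
S at (-7, -9):
  1: 30
  2: 17
  3: 27
  → nearest: 2 (17)

P→2; Q→3; R→2; S→2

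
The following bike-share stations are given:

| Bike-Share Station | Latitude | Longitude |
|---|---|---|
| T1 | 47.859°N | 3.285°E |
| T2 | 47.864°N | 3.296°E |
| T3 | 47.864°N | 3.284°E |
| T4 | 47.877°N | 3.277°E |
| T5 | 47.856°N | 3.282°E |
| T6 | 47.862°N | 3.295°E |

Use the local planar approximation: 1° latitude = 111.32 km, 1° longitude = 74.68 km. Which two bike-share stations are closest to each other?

T2 and T6

Pairwise distances:
T1–T2: 0.992 km
T1–T3: 0.562 km
T1–T4: 2.091 km
T1–T5: 0.402 km
T1–T6: 0.818 km
T2–T3: 0.896 km
T2–T4: 2.027 km
T2–T5: 1.373 km
T2–T6: 0.235 km
T3–T4: 1.539 km
T3–T5: 0.903 km
T3–T6: 0.851 km
T4–T5: 2.367 km
T4–T6: 2.144 km
T5–T6: 1.178 km
Closest pair: T2–T6 at 0.235 km.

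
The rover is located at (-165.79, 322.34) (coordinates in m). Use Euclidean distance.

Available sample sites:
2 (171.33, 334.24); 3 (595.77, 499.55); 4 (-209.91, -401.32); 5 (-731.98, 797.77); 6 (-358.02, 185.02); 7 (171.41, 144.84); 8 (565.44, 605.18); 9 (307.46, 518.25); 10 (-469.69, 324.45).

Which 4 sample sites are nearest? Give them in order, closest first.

Distances from (-165.79, 322.34):
2: √((337.12)² + (11.90)²) = √(113649.8944 + 141.6100) = 337.33 m
3: √((761.56)² + (177.21)²) = √(579973.6336 + 31403.3841) = 781.91 m
4: √((-44.12)² + (-723.66)²) = √(1946.5744 + 523683.7956) = 725.00 m
5: √((-566.19)² + (475.43)²) = √(320571.1161 + 226033.6849) = 739.33 m
6: √((-192.23)² + (-137.32)²) = √(36952.3729 + 18856.7824) = 236.24 m
7: √((337.20)² + (-177.50)²) = √(113703.8400 + 31506.2500) = 381.06 m
8: √((731.23)² + (282.84)²) = √(534697.3129 + 79998.4656) = 784.03 m
9: √((473.25)² + (195.91)²) = √(223965.5625 + 38380.7281) = 512.20 m
10: √((-303.90)² + (2.11)²) = √(92355.2100 + 4.4521) = 303.91 m
Sorted: 6 (236.24 m) < 10 (303.91 m) < 2 (337.33 m) < 7 (381.06 m) < 9 (512.20 m) < 4 (725.00 m) < …

6, 10, 2, 7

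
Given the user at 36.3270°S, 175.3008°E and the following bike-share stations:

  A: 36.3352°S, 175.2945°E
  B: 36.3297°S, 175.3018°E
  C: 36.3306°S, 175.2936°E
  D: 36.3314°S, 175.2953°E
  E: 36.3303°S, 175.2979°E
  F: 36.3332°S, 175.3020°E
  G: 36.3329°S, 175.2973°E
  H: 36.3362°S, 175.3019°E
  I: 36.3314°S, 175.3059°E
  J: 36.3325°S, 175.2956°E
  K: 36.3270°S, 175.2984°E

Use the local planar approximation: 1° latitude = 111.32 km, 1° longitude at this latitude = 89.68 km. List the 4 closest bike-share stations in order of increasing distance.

Distances from 36.3270°S, 175.3008°E:
A: √((-0.0082·111.32)² + (-0.0063·89.68)²) = √(0.833248 + 0.319207) = 1.0735 km
B: √((-0.0027·111.32)² + (0.0010·89.68)²) = √(0.090339 + 0.008043) = 0.3137 km
C: √((-0.0036·111.32)² + (-0.0072·89.68)²) = √(0.160602 + 0.416923) = 0.7600 km
D: √((-0.0044·111.32)² + (-0.0055·89.68)²) = √(0.239912 + 0.243286) = 0.6951 km
E: √((-0.0033·111.32)² + (-0.0029·89.68)²) = √(0.134950 + 0.067637) = 0.4501 km
F: √((-0.0062·111.32)² + (0.0012·89.68)²) = √(0.476354 + 0.011581) = 0.6985 km
G: √((-0.0059·111.32)² + (-0.0035·89.68)²) = √(0.431370 + 0.098521) = 0.7279 km
H: √((-0.0092·111.32)² + (0.0011·89.68)²) = √(1.048871 + 0.009731) = 1.0289 km
I: √((-0.0044·111.32)² + (0.0051·89.68)²) = √(0.239912 + 0.209185) = 0.6701 km
J: √((-0.0055·111.32)² + (-0.0052·89.68)²) = √(0.374862 + 0.217469) = 0.7696 km
K: √((0.0000·111.32)² + (-0.0024·89.68)²) = √(0.000000 + 0.046325) = 0.2152 km
Sorted: K (0.2152 km) < B (0.3137 km) < E (0.4501 km) < I (0.6701 km) < D (0.6951 km) < F (0.6985 km) < …

K, B, E, I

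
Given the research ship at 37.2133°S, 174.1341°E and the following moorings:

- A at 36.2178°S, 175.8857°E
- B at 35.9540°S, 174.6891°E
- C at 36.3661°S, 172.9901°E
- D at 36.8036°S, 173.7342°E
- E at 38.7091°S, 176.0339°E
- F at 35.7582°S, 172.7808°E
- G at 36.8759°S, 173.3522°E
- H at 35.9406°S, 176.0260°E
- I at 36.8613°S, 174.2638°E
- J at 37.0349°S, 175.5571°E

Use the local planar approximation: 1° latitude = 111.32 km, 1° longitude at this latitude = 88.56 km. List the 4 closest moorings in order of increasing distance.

Distances from 37.2133°S, 174.1341°E:
A: 190.6400 km
B: 148.5521 km
C: 138.4149 km
D: 57.7434 km
E: 236.7134 km
F: 201.4986 km
G: 78.7755 km
H: 219.4180 km
I: 40.8334 km
J: 127.5761 km
Sorted: I (40.8334 km) < D (57.7434 km) < G (78.7755 km) < J (127.5761 km) < C (138.4149 km) < B (148.5521 km) < …

I, D, G, J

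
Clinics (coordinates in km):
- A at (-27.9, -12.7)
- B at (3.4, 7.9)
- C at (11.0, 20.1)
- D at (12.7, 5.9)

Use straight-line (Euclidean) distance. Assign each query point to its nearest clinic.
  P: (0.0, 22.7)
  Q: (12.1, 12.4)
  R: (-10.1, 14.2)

P→C; Q→D; R→B

P at (0.0, 22.7):
  A: 45.1 km
  B: 15.2 km
  C: 11.3 km
  D: 21.1 km
  → nearest: C (11.3 km)
Q at (12.1, 12.4):
  A: 47.2 km
  B: 9.8 km
  C: 7.8 km
  D: 6.5 km
  → nearest: D (6.5 km)
R at (-10.1, 14.2):
  A: 32.3 km
  B: 14.9 km
  C: 21.9 km
  D: 24.3 km
  → nearest: B (14.9 km)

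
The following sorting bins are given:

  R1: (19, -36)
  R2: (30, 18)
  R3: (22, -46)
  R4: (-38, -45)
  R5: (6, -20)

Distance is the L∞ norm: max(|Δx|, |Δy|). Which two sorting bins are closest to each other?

R1 and R3

Pairwise distances:
R1–R3: 10
R1–R5: 16
R3–R5: 26
R2–R5: 38
R4–R5: 44
R1–R2: 54
R1–R4: 57
R3–R4: 60
R2–R3: 64
R2–R4: 68
Closest pair: R1–R3 at 10.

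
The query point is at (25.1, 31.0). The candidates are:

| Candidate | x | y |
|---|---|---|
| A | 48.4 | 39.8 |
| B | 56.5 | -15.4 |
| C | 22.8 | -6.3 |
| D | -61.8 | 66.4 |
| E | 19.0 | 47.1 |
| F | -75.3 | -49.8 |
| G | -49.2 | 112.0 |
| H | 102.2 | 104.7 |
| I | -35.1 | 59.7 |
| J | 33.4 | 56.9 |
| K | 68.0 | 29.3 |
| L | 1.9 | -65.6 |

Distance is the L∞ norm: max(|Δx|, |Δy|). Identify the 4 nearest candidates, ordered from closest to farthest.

E, A, J, C

Distances from (25.1, 31.0):
A: max(|23.3|, |8.8|) = 23.3
B: max(|31.4|, |-46.4|) = 46.4
C: max(|-2.3|, |-37.3|) = 37.3
D: max(|-86.9|, |35.4|) = 86.9
E: max(|-6.1|, |16.1|) = 16.1
F: max(|-100.4|, |-80.8|) = 100.4
G: max(|-74.3|, |81.0|) = 81.0
H: max(|77.1|, |73.7|) = 77.1
I: max(|-60.2|, |28.7|) = 60.2
J: max(|8.3|, |25.9|) = 25.9
K: max(|42.9|, |-1.7|) = 42.9
L: max(|-23.2|, |-96.6|) = 96.6
Sorted: E (16.1) < A (23.3) < J (25.9) < C (37.3) < K (42.9) < B (46.4) < …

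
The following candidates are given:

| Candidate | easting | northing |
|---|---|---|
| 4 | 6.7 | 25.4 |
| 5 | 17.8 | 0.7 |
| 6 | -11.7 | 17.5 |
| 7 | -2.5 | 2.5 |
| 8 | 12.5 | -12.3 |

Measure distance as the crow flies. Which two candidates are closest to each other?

Pairwise distances:
5–8: 14.0
6–7: 17.6
4–6: 20.0
5–7: 20.4
7–8: 21.1
4–7: 24.7
4–5: 27.1
5–6: 33.9
4–8: 38.1
6–8: 38.4
Closest pair: 5–8 at 14.0.

5 and 8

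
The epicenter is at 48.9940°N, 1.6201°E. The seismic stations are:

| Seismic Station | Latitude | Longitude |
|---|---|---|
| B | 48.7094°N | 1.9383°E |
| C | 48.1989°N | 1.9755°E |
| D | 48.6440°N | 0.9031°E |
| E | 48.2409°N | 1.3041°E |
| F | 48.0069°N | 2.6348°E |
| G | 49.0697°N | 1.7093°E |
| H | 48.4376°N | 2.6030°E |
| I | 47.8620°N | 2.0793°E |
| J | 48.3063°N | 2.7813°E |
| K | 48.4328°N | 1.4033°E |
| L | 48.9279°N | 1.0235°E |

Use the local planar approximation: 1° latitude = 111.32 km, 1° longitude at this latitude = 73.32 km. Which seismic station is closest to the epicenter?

G

Distances from 48.9940°N, 1.6201°E:
B: √((-0.2846·111.32)² + (0.3182·73.32)²) = √(1003.728341 + 544.308684) = 39.3451 km
C: √((-0.7951·111.32)² + (0.3554·73.32)²) = √(7834.114275 + 679.015612) = 92.2666 km
D: √((-0.3500·111.32)² + (-0.7170·73.32)²) = √(1518.037444 + 2763.651162) = 65.4346 km
E: √((-0.7531·111.32)² + (-0.3160·73.32)²) = √(7028.322651 + 536.808122) = 86.9778 km
F: √((-0.9871·111.32)² + (1.0147·73.32)²) = √(12074.487302 + 5535.033240) = 132.7009 km
G: √((0.0757·111.32)² + (0.0892·73.32)²) = √(71.013048 + 42.773484) = 10.6671 km
H: √((-0.5564·111.32)² + (0.9829·73.32)²) = √(3836.371341 + 5193.541218) = 95.0259 km
I: √((-1.1320·111.32)² + (0.4592·73.32)²) = √(15879.588683 + 1133.570855) = 130.4345 km
J: √((-0.6877·111.32)² + (1.1612·73.32)²) = √(5860.631891 + 7248.680652) = 114.4959 km
K: √((-0.5612·111.32)² + (-0.2168·73.32)²) = √(3902.848741 + 252.675695) = 64.4634 km
L: √((-0.0661·111.32)² + (-0.5966·73.32)²) = √(54.143872 + 1913.424853) = 44.3573 km
Minimum: G at 10.6671 km.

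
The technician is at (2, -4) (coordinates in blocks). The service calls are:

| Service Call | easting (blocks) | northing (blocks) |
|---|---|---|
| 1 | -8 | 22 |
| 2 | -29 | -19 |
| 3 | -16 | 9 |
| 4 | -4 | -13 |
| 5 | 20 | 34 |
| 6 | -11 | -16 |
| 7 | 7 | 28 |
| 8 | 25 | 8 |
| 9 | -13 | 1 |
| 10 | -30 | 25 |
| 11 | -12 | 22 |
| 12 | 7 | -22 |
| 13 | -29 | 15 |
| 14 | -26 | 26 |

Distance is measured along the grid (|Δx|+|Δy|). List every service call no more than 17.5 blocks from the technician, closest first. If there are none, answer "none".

Distances from (2, -4):
1: |-10| + |26| = 10 + 26 = 36 blocks
2: |-31| + |-15| = 31 + 15 = 46 blocks
3: |-18| + |13| = 18 + 13 = 31 blocks
4: |-6| + |-9| = 6 + 9 = 15 blocks
5: |18| + |38| = 18 + 38 = 56 blocks
6: |-13| + |-12| = 13 + 12 = 25 blocks
7: |5| + |32| = 5 + 32 = 37 blocks
8: |23| + |12| = 23 + 12 = 35 blocks
9: |-15| + |5| = 15 + 5 = 20 blocks
10: |-32| + |29| = 32 + 29 = 61 blocks
11: |-14| + |26| = 14 + 26 = 40 blocks
12: |5| + |-18| = 5 + 18 = 23 blocks
13: |-31| + |19| = 31 + 19 = 50 blocks
14: |-28| + |30| = 28 + 30 = 58 blocks
Threshold 17.5 blocks: 4 (15 blocks) is within range.

4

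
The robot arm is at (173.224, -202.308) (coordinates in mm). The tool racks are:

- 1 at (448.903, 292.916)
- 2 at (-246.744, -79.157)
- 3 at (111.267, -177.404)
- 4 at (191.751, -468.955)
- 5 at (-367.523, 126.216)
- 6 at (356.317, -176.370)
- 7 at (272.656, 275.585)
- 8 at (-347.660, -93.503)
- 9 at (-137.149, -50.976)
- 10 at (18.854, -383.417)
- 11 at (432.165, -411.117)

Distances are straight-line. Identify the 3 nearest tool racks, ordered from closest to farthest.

Distances from (173.224, -202.308):
1: √((275.679)² + (495.224)²) = √(75998.91104 + 245246.81018) = 566.785 mm
2: √((-419.968)² + (123.151)²) = √(176373.12102 + 15166.16880) = 437.652 mm
3: √((-61.957)² + (24.904)²) = √(3838.66985 + 620.20922) = 66.775 mm
4: √((18.527)² + (-266.647)²) = √(343.24973 + 71100.62261) = 267.290 mm
5: √((-540.747)² + (328.524)²) = √(292407.31801 + 107928.01858) = 632.721 mm
6: √((183.093)² + (25.938)²) = √(33523.04665 + 672.77984) = 184.921 mm
7: √((99.432)² + (477.893)²) = √(9886.72262 + 228381.71945) = 488.127 mm
8: √((-520.884)² + (108.805)²) = √(271320.14146 + 11838.52802) = 532.127 mm
9: √((-310.373)² + (151.332)²) = √(96331.39913 + 22901.37422) = 345.301 mm
10: √((-154.370)² + (-181.109)²) = √(23830.09690 + 32800.46988) = 237.972 mm
11: √((258.941)² + (-208.809)²) = √(67050.44148 + 43601.19848) = 332.643 mm
Sorted: 3 (66.775 mm) < 6 (184.921 mm) < 10 (237.972 mm) < 4 (267.290 mm) < 11 (332.643 mm) < …

3, 6, 10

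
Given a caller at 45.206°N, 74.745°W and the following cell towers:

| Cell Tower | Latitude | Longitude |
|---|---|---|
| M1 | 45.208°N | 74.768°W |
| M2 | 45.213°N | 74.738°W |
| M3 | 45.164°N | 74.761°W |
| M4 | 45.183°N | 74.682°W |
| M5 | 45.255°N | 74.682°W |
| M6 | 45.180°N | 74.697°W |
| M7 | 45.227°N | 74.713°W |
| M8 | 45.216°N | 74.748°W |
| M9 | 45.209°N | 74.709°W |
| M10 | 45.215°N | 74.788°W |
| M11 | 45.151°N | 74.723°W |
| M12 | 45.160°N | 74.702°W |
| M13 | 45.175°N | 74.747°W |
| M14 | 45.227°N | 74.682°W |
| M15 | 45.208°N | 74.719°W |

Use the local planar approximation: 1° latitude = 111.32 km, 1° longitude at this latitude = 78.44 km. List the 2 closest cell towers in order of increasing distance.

Distances from 45.206°N, 74.745°W:
M1: √((0.002·111.32)² + (-0.023·78.44)²) = √(0.04957 + 3.25485) = 1.818 km
M2: √((0.007·111.32)² + (0.007·78.44)²) = √(0.60721 + 0.30149) = 0.953 km
M3: √((-0.042·111.32)² + (-0.016·78.44)²) = √(21.85974 + 1.57513) = 4.841 km
M4: √((-0.023·111.32)² + (0.063·78.44)²) = √(6.55544 + 24.42060) = 5.566 km
M5: √((0.049·111.32)² + (0.063·78.44)²) = √(29.75353 + 24.42060) = 7.360 km
M6: √((-0.026·111.32)² + (0.048·78.44)²) = √(8.37709 + 14.17613) = 4.749 km
M7: √((0.021·111.32)² + (0.032·78.44)²) = √(5.46493 + 6.30050) = 3.430 km
M8: √((0.010·111.32)² + (-0.003·78.44)²) = √(1.23921 + 0.05538) = 1.138 km
M9: √((0.003·111.32)² + (0.036·78.44)²) = √(0.11153 + 7.97407) = 2.844 km
M10: √((0.009·111.32)² + (-0.043·78.44)²) = √(1.00376 + 11.37659) = 3.519 km
M11: √((-0.055·111.32)² + (0.022·78.44)²) = √(37.48623 + 2.97797) = 6.361 km
M12: √((-0.046·111.32)² + (0.043·78.44)²) = √(26.22177 + 11.37659) = 6.132 km
M13: √((-0.031·111.32)² + (-0.002·78.44)²) = √(11.90885 + 0.02461) = 3.454 km
M14: √((0.021·111.32)² + (0.063·78.44)²) = √(5.46493 + 24.42060) = 5.467 km
M15: √((0.002·111.32)² + (0.026·78.44)²) = √(0.04957 + 4.15932) = 2.052 km
Sorted: M2 (0.953 km) < M8 (1.138 km) < M1 (1.818 km) < M15 (2.052 km) < …

M2, M8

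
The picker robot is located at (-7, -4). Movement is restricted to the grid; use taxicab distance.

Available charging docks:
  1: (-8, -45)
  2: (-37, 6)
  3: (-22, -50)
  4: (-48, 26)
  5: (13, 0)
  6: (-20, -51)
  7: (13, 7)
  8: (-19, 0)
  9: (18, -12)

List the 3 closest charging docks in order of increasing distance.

8, 5, 7

Distances from (-7, -4):
1: |-1| + |-41| = 1 + 41 = 42
2: |-30| + |10| = 30 + 10 = 40
3: |-15| + |-46| = 15 + 46 = 61
4: |-41| + |30| = 41 + 30 = 71
5: |20| + |4| = 20 + 4 = 24
6: |-13| + |-47| = 13 + 47 = 60
7: |20| + |11| = 20 + 11 = 31
8: |-12| + |4| = 12 + 4 = 16
9: |25| + |-8| = 25 + 8 = 33
Sorted: 8 (16) < 5 (24) < 7 (31) < 9 (33) < 2 (40) < …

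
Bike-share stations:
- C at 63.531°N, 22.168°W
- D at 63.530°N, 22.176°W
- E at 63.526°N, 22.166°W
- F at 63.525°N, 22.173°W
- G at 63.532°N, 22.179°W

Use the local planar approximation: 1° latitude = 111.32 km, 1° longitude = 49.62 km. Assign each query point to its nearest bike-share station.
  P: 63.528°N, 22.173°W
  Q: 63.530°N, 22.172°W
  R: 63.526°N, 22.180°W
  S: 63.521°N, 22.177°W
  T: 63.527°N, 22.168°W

P→D; Q→D; R→F; S→F; T→E

P at 63.528°N, 22.173°W:
  C: 0.416032 km
  D: 0.267821 km
  E: 0.412570 km
  F: 0.333960 km
  G: 0.535641 km
  → nearest: D (0.267821 km)
Q at 63.530°N, 22.172°W:
  C: 0.227566 km
  D: 0.198480 km
  E: 0.535641 km
  F: 0.558807 km
  G: 0.412570 km
  → nearest: D (0.198480 km)
R at 63.526°N, 22.180°W:
  C: 0.815078 km
  D: 0.487513 km
  E: 0.694680 km
  F: 0.364743 km
  G: 0.669761 km
  → nearest: F (0.364743 km)
S at 63.521°N, 22.177°W:
  C: 1.199437 km
  D: 1.003108 km
  E: 0.779566 km
  F: 0.487513 km
  G: 1.228535 km
  → nearest: F (0.487513 km)
T at 63.527°N, 22.168°W:
  C: 0.445280 km
  D: 0.518755 km
  E: 0.149133 km
  F: 0.333350 km
  G: 0.779566 km
  → nearest: E (0.149133 km)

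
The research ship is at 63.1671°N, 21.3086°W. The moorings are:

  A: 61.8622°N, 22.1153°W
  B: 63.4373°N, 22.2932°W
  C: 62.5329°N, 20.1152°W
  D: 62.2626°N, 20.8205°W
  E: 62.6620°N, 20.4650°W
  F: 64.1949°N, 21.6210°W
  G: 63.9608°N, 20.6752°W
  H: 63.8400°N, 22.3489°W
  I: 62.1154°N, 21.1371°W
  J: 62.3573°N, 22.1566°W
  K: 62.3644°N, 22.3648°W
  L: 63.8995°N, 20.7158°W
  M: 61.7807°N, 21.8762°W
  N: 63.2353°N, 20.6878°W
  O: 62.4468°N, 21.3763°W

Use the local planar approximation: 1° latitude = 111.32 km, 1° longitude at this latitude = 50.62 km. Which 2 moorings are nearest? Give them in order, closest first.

N, B

Distances from 63.1671°N, 21.3086°W:
A: 150.8920 km
B: 58.2134 km
C: 92.9171 km
D: 103.6761 km
E: 70.6053 km
F: 115.5024 km
G: 93.9924 km
H: 91.5651 km
I: 117.3967 km
J: 99.8453 km
K: 104.1301 km
L: 86.8776 km
M: 156.9857 km
N: 32.3290 km
O: 80.2570 km
Sorted: N (32.3290 km) < B (58.2134 km) < E (70.6053 km) < O (80.2570 km) < …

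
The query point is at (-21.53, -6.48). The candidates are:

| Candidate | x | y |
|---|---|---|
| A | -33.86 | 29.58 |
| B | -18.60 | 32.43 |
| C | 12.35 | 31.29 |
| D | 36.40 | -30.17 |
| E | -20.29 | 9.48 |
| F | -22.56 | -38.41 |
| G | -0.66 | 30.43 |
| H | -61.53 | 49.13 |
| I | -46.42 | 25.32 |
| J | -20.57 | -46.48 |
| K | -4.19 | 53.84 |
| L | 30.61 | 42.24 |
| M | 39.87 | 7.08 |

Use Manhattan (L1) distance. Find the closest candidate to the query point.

E

Distances from (-21.53, -6.48):
A: |-12.33| + |36.06| = 12.33 + 36.06 = 48.39
B: |2.93| + |38.91| = 2.93 + 38.91 = 41.84
C: |33.88| + |37.77| = 33.88 + 37.77 = 71.65
D: |57.93| + |-23.69| = 57.93 + 23.69 = 81.62
E: |1.24| + |15.96| = 1.24 + 15.96 = 17.20
F: |-1.03| + |-31.93| = 1.03 + 31.93 = 32.96
G: |20.87| + |36.91| = 20.87 + 36.91 = 57.78
H: |-40.00| + |55.61| = 40.00 + 55.61 = 95.61
I: |-24.89| + |31.80| = 24.89 + 31.80 = 56.69
J: |0.96| + |-40.00| = 0.96 + 40.00 = 40.96
K: |17.34| + |60.32| = 17.34 + 60.32 = 77.66
L: |52.14| + |48.72| = 52.14 + 48.72 = 100.86
M: |61.40| + |13.56| = 61.40 + 13.56 = 74.96
Minimum: E at 17.20.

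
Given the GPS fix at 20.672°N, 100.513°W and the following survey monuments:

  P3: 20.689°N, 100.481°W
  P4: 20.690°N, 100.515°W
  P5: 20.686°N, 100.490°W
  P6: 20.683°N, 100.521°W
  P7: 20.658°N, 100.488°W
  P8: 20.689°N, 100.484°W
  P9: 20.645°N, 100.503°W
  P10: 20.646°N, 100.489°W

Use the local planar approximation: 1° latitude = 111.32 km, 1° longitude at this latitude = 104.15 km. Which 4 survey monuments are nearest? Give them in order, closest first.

P6, P4, P5, P7

Distances from 20.672°N, 100.513°W:
P3: 3.833 km
P4: 2.015 km
P5: 2.858 km
P6: 1.481 km
P7: 3.035 km
P8: 3.564 km
P9: 3.181 km
P10: 3.824 km
Sorted: P6 (1.481 km) < P4 (2.015 km) < P5 (2.858 km) < P7 (3.035 km) < P9 (3.181 km) < P8 (3.564 km) < …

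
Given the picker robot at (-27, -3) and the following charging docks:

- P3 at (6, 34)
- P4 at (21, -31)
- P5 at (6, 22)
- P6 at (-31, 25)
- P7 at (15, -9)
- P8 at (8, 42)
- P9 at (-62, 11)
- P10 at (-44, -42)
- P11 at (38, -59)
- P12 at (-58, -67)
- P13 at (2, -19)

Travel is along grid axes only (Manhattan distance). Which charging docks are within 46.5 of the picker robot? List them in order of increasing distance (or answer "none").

Distances from (-27, -3):
P3: 70
P4: 76
P5: 58
P6: 32
P7: 48
P8: 80
P9: 49
P10: 56
P11: 121
P12: 95
P13: 45
Threshold 46.5: P6 (32), P13 (45) are within range.

P6, P13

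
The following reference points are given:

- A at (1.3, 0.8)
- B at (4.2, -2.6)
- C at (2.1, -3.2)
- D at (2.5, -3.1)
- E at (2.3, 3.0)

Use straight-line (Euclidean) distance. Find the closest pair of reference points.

Pairwise distances:
C–D: √((0.4)² + (0.1)²) = √(0.16000 + 0.01000) = 0.412
B–D: √((-1.7)² + (-0.5)²) = √(2.89000 + 0.25000) = 1.772
B–C: √((-2.1)² + (-0.6)²) = √(4.41000 + 0.36000) = 2.184
A–E: √((1.0)² + (2.2)²) = √(1.00000 + 4.84000) = 2.417
A–C: √((0.8)² + (-4.0)²) = √(0.64000 + 16.00000) = 4.079
A–D: √((1.2)² + (-3.9)²) = √(1.44000 + 15.21000) = 4.080
A–B: √((2.9)² + (-3.4)²) = √(8.41000 + 11.56000) = 4.469
B–E: √((-1.9)² + (5.6)²) = √(3.61000 + 31.36000) = 5.914
D–E: √((-0.2)² + (6.1)²) = √(0.04000 + 37.21000) = 6.103
C–E: √((0.2)² + (6.2)²) = √(0.04000 + 38.44000) = 6.203
Closest pair: C–D at 0.412.

C and D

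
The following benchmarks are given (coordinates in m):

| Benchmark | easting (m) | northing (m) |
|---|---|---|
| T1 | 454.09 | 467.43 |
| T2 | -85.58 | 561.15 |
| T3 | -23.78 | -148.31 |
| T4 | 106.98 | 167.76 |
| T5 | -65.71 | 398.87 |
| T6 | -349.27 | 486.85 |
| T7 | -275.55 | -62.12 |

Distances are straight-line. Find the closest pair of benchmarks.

T2 and T5

Pairwise distances:
T1–T2: 547.75 m
T1–T3: 779.42 m
T1–T4: 458.57 m
T1–T5: 524.30 m
T1–T6: 803.59 m
T1–T7: 901.55 m
T2–T3: 712.15 m
T2–T4: 437.99 m
T2–T5: 163.49 m
T2–T6: 273.96 m
T2–T7: 651.58 m
T3–T4: 342.05 m
T3–T5: 548.78 m
T3–T6: 713.70 m
T3–T7: 266.11 m
T4–T5: 288.50 m
T4–T6: 556.76 m
T4–T7: 446.29 m
T5–T6: 296.90 m
T5–T7: 506.50 m
T6–T7: 553.90 m
Closest pair: T2–T5 at 163.49 m.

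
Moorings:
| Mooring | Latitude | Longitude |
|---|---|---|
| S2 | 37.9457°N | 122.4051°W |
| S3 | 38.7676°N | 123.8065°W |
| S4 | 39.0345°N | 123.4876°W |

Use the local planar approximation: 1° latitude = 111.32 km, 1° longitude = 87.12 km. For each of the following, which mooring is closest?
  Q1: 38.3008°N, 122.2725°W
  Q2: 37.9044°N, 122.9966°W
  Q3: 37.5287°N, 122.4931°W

Q1→S2; Q2→S2; Q3→S2

Q1 at 38.3008°N, 122.2725°W:
  S2: √((-0.3551·111.32)² + (-0.1326·87.12)²) = √(1562.599712 + 133.451292) = 41.1831 km
  S3: √((0.4668·111.32)² + (-1.5340·87.12)²) = √(2700.275587 + 17860.205547) = 143.3893 km
  S4: √((0.7337·111.32)² + (-1.2151·87.12)²) = √(6670.884687 + 11206.236281) = 133.7054 km
  → nearest: S2 (41.1831 km)
Q2 at 37.9044°N, 122.9966°W:
  S2: √((0.0413·111.32)² + (0.5915·87.12)²) = √(21.137153 + 2655.493431) = 51.7362 km
  S3: √((0.8632·111.32)² + (-0.8099·87.12)²) = √(9233.561766 + 4978.500229) = 119.2144 km
  S4: √((1.1301·111.32)² + (-0.4910·87.12)²) = √(15826.327379 + 1829.779332) = 132.8763 km
  → nearest: S2 (51.7362 km)
Q3 at 37.5287°N, 122.4931°W:
  S2: √((0.4170·111.32)² + (0.0880·87.12)²) = √(2154.857250 + 58.776142) = 47.0493 km
  S3: √((1.2389·111.32)² + (-1.3134·87.12)²) = √(19020.367384 + 13092.716298) = 179.2012 km
  S4: √((1.5058·111.32)² + (-0.9945·87.12)²) = √(28098.360549 + 7506.635156) = 188.6929 km
  → nearest: S2 (47.0493 km)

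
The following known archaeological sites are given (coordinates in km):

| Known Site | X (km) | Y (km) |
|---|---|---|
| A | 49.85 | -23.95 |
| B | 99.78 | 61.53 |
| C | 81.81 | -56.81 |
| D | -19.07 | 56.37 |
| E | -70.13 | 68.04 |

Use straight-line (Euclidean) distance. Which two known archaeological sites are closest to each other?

Pairwise distances:
A–C: 45.84 km
D–E: 52.38 km
A–B: 98.99 km
A–D: 105.84 km
B–D: 118.96 km
B–C: 119.70 km
A–E: 151.19 km
C–D: 151.61 km
B–E: 170.03 km
C–E: 196.66 km
Closest pair: A–C at 45.84 km.

A and C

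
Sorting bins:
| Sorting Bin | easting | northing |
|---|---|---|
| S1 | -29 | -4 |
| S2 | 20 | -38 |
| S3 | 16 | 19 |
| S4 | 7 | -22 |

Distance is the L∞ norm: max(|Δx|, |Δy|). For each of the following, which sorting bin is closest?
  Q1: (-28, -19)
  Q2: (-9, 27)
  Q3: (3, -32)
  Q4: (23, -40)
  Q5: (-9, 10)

Q1 at (-28, -19):
  S1: max(|-1|, |15|) = 15
  S2: max(|48|, |-19|) = 48
  S3: max(|44|, |38|) = 44
  S4: max(|35|, |-3|) = 35
  → nearest: S1 (15)
Q2 at (-9, 27):
  S1: max(|-20|, |-31|) = 31
  S2: max(|29|, |-65|) = 65
  S3: max(|25|, |-8|) = 25
  S4: max(|16|, |-49|) = 49
  → nearest: S3 (25)
Q3 at (3, -32):
  S1: max(|-32|, |28|) = 32
  S2: max(|17|, |-6|) = 17
  S3: max(|13|, |51|) = 51
  S4: max(|4|, |10|) = 10
  → nearest: S4 (10)
Q4 at (23, -40):
  S1: max(|-52|, |36|) = 52
  S2: max(|-3|, |2|) = 3
  S3: max(|-7|, |59|) = 59
  S4: max(|-16|, |18|) = 18
  → nearest: S2 (3)
Q5 at (-9, 10):
  S1: max(|-20|, |-14|) = 20
  S2: max(|29|, |-48|) = 48
  S3: max(|25|, |9|) = 25
  S4: max(|16|, |-32|) = 32
  → nearest: S1 (20)

Q1→S1; Q2→S3; Q3→S4; Q4→S2; Q5→S1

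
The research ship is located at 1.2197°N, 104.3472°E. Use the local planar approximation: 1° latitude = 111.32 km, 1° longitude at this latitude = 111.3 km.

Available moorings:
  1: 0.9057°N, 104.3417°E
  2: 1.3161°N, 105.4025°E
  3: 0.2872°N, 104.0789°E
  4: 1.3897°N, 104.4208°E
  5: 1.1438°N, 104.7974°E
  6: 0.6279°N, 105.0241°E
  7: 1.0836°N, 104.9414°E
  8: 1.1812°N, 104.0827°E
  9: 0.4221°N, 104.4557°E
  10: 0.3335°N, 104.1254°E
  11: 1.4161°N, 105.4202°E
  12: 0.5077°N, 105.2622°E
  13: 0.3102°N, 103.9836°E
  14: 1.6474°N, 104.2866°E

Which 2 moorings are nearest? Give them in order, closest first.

Distances from 1.2197°N, 104.3472°E:
1: √((-0.3140·111.32)² + (-0.0055·111.3)²) = √(1221.815672 + 0.374728) = 34.9598 km
2: √((0.0964·111.32)² + (1.0553·111.3)²) = √(115.159684 + 13795.651185) = 117.9441 km
3: √((-0.9325·111.32)² + (-0.2683·111.3)²) = √(10775.664875 + 891.726502) = 108.0157 km
4: √((0.1700·111.32)² + (0.0736·111.3)²) = √(358.132915 + 67.103621) = 20.6213 km
5: √((-0.0759·111.32)² + (0.4502·111.3)²) = √(71.388778 + 2510.737505) = 50.8146 km
6: √((-0.5918·111.32)² + (0.6769·111.3)²) = √(4340.065830 + 5675.960401) = 100.0801 km
7: √((-0.1361·111.32)² + (0.5942·111.3)²) = √(229.542256 + 4373.766799) = 67.8477 km
8: √((-0.0385·111.32)² + (-0.2645·111.3)²) = √(18.368253 + 866.645889) = 29.7492 km
9: √((-0.7976·111.32)² + (0.1085·111.3)²) = √(7883.456688 + 145.830984) = 89.6063 km
10: √((-0.8862·111.32)² + (-0.2218·111.3)²) = √(9732.174486 + 609.415383) = 101.6936 km
11: √((0.1964·111.32)² + (1.0730·111.3)²) = √(478.001613 + 14262.306740) = 121.4097 km
12: √((-0.7120·111.32)² + (0.9150·111.3)²) = √(6282.122237 + 10371.283760) = 129.0481 km
13: √((-0.9095·111.32)² + (-0.3636·111.3)²) = √(10250.659370 + 1637.714061) = 109.0338 km
14: √((0.4277·111.32)² + (-0.0606·111.3)²) = √(2266.861027 + 45.492057) = 48.0869 km
Sorted: 4 (20.6213 km) < 8 (29.7492 km) < 1 (34.9598 km) < 14 (48.0869 km) < …

4, 8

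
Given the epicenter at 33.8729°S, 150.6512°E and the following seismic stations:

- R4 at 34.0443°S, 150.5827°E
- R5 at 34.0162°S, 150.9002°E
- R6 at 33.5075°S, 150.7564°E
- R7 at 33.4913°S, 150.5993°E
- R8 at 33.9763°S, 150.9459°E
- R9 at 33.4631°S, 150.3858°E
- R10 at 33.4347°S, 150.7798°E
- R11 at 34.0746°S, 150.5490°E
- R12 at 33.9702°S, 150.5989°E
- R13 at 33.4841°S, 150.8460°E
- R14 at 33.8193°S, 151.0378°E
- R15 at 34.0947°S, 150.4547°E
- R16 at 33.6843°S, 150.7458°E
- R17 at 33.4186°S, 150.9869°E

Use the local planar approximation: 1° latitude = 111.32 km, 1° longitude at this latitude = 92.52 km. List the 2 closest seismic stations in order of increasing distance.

Distances from 33.8729°S, 150.6512°E:
R4: √((-0.1714·111.32)² + (-0.0685·92.52)²) = √(364.055864 + 40.165427) = 20.1053 km
R5: √((-0.1433·111.32)² + (0.2490·92.52)²) = √(254.471281 + 530.725485) = 28.0214 km
R6: √((0.3654·111.32)² + (0.1052·92.52)²) = √(1654.563660 + 94.733313) = 41.8246 km
R7: √((0.3816·111.32)² + (-0.0519·92.52)²) = √(1804.525932 + 23.057168) = 42.7502 km
R8: √((-0.1034·111.32)² + (0.2947·92.52)²) = √(132.491334 + 743.415343) = 29.5957 km
R9: √((0.4098·111.32)² + (-0.2654·92.52)²) = √(2081.087322 + 602.938596) = 51.8076 km
R10: √((0.4382·111.32)² + (0.1286·92.52)²) = √(2379.529766 + 141.564117) = 50.2105 km
R11: √((-0.2017·111.32)² + (-0.1022·92.52)²) = √(504.148166 + 89.407312) = 24.3630 km
R12: √((-0.0973·111.32)² + (-0.0523·92.52)²) = √(117.320006 + 23.413947) = 11.8631 km
R13: √((0.3888·111.32)² + (0.1948·92.52)²) = √(1873.263658 + 324.824780) = 46.8838 km
R14: √((0.0536·111.32)² + (0.3866·92.52)²) = √(35.602129 + 1279.366420) = 36.2625 km
R15: √((-0.2218·111.32)² + (-0.1965·92.52)²) = √(609.634419 + 330.518945) = 30.6619 km
R16: √((0.1886·111.32)² + (0.0946·92.52)²) = √(440.788009 + 76.604366) = 22.7463 km
R17: √((0.4543·111.32)² + (0.3357·92.52)²) = √(2557.595558 + 964.659245) = 59.3486 km
Sorted: R12 (11.8631 km) < R4 (20.1053 km) < R16 (22.7463 km) < R11 (24.3630 km) < …

R12, R4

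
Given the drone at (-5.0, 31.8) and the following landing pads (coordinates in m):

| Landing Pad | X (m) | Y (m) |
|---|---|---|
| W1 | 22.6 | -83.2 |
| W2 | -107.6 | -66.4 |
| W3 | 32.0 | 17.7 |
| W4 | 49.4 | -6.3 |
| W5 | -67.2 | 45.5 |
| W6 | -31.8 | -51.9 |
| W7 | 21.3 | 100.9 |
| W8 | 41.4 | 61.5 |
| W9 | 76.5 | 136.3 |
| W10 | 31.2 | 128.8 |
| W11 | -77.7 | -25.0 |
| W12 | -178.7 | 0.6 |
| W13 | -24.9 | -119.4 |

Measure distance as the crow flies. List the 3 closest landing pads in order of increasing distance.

Distances from (-5.0, 31.8):
W1: √((27.6)² + (-115.0)²) = √(761.760 + 13225.000) = 118.3 m
W2: √((-102.6)² + (-98.2)²) = √(10526.760 + 9643.240) = 142.0 m
W3: √((37.0)² + (-14.1)²) = √(1369.000 + 198.810) = 39.6 m
W4: √((54.4)² + (-38.1)²) = √(2959.360 + 1451.610) = 66.4 m
W5: √((-62.2)² + (13.7)²) = √(3868.840 + 187.690) = 63.7 m
W6: √((-26.8)² + (-83.7)²) = √(718.240 + 7005.690) = 87.9 m
W7: √((26.3)² + (69.1)²) = √(691.690 + 4774.810) = 73.9 m
W8: √((46.4)² + (29.7)²) = √(2152.960 + 882.090) = 55.1 m
W9: √((81.5)² + (104.5)²) = √(6642.250 + 10920.250) = 132.5 m
W10: √((36.2)² + (97.0)²) = √(1310.440 + 9409.000) = 103.5 m
W11: √((-72.7)² + (-56.8)²) = √(5285.290 + 3226.240) = 92.3 m
W12: √((-173.7)² + (-31.2)²) = √(30171.690 + 973.440) = 176.5 m
W13: √((-19.9)² + (-151.2)²) = √(396.010 + 22861.440) = 152.5 m
Sorted: W3 (39.6 m) < W8 (55.1 m) < W5 (63.7 m) < W4 (66.4 m) < W7 (73.9 m) < …

W3, W8, W5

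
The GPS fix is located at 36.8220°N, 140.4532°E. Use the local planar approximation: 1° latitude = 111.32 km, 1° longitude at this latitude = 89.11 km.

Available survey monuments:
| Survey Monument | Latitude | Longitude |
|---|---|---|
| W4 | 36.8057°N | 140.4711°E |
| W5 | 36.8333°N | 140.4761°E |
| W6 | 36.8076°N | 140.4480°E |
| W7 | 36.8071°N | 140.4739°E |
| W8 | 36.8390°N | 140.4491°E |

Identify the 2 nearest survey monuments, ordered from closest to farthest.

W6, W8

Distances from 36.8220°N, 140.4532°E:
W4: 2.4159 km
W5: 2.3972 km
W6: 1.6686 km
W7: 2.4807 km
W8: 1.9274 km
Sorted: W6 (1.6686 km) < W8 (1.9274 km) < W5 (2.3972 km) < W4 (2.4159 km) < …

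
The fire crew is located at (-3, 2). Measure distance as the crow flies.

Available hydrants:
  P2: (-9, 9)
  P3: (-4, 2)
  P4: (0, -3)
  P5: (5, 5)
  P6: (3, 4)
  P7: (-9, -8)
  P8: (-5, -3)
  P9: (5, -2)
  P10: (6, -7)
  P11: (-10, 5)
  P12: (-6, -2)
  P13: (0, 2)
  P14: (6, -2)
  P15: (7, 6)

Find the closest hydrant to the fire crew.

P3

Distances from (-3, 2):
P2: √((-6)² + (7)²) = √(36.000 + 49.000) = 9.2
P3: √((-1)² + (0)²) = √(1.000 + 0.000) = 1.0
P4: √((3)² + (-5)²) = √(9.000 + 25.000) = 5.8
P5: √((8)² + (3)²) = √(64.000 + 9.000) = 8.5
P6: √((6)² + (2)²) = √(36.000 + 4.000) = 6.3
P7: √((-6)² + (-10)²) = √(36.000 + 100.000) = 11.7
P8: √((-2)² + (-5)²) = √(4.000 + 25.000) = 5.4
P9: √((8)² + (-4)²) = √(64.000 + 16.000) = 8.9
P10: √((9)² + (-9)²) = √(81.000 + 81.000) = 12.7
P11: √((-7)² + (3)²) = √(49.000 + 9.000) = 7.6
P12: √((-3)² + (-4)²) = √(9.000 + 16.000) = 5.0
P13: √((3)² + (0)²) = √(9.000 + 0.000) = 3.0
P14: √((9)² + (-4)²) = √(81.000 + 16.000) = 9.8
P15: √((10)² + (4)²) = √(100.000 + 16.000) = 10.8
Minimum: P3 at 1.0.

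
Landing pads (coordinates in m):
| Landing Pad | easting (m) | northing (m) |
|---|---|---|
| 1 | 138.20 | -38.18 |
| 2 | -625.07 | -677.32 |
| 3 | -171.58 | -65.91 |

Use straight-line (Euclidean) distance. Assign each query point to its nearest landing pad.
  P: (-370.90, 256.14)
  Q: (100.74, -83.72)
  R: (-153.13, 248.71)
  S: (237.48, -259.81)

P at (-370.90, 256.14):
  1: 588.05 m
  2: 967.45 m
  3: 378.74 m
  → nearest: 3 (378.74 m)
Q at (100.74, -83.72):
  1: 58.97 m
  2: 937.64 m
  3: 272.90 m
  → nearest: 1 (58.97 m)
R at (-153.13, 248.71):
  1: 408.88 m
  2: 1039.36 m
  3: 315.16 m
  → nearest: 3 (315.16 m)
S at (237.48, -259.81):
  1: 242.85 m
  2: 958.28 m
  3: 452.69 m
  → nearest: 1 (242.85 m)

P→3; Q→1; R→3; S→1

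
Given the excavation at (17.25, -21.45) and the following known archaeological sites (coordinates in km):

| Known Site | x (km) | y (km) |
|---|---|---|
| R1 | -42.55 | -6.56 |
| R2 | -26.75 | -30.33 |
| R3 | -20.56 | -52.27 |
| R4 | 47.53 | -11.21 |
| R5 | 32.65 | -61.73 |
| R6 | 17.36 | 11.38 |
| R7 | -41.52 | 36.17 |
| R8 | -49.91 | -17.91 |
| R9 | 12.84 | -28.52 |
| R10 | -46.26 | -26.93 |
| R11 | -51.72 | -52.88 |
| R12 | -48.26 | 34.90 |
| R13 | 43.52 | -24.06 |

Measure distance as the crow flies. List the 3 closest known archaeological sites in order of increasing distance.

R9, R13, R4

Distances from (17.25, -21.45):
R1: √((-59.80)² + (14.89)²) = √(3576.0400 + 221.7121) = 61.63 km
R2: √((-44.00)² + (-8.88)²) = √(1936.0000 + 78.8544) = 44.89 km
R3: √((-37.81)² + (-30.82)²) = √(1429.5961 + 949.8724) = 48.78 km
R4: √((30.28)² + (10.24)²) = √(916.8784 + 104.8576) = 31.96 km
R5: √((15.40)² + (-40.28)²) = √(237.1600 + 1622.4784) = 43.12 km
R6: √((0.11)² + (32.83)²) = √(0.0121 + 1077.8089) = 32.83 km
R7: √((-58.77)² + (57.62)²) = √(3453.9129 + 3320.0644) = 82.30 km
R8: √((-67.16)² + (3.54)²) = √(4510.4656 + 12.5316) = 67.25 km
R9: √((-4.41)² + (-7.07)²) = √(19.4481 + 49.9849) = 8.33 km
R10: √((-63.51)² + (-5.48)²) = √(4033.5201 + 30.0304) = 63.75 km
R11: √((-68.97)² + (-31.43)²) = √(4756.8609 + 987.8449) = 75.79 km
R12: √((-65.51)² + (56.35)²) = √(4291.5601 + 3175.3225) = 86.41 km
R13: √((26.27)² + (-2.61)²) = √(690.1129 + 6.8121) = 26.40 km
Sorted: R9 (8.33 km) < R13 (26.40 km) < R4 (31.96 km) < R6 (32.83 km) < R5 (43.12 km) < …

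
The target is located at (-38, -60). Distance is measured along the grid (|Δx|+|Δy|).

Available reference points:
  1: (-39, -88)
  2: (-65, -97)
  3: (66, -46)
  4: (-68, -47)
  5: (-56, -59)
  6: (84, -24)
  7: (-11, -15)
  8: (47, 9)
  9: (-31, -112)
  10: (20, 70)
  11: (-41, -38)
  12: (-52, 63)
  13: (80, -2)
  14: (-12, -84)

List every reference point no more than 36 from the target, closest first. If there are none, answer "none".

Distances from (-38, -60):
1: |-1| + |-28| = 1 + 28 = 29
2: |-27| + |-37| = 27 + 37 = 64
3: |104| + |14| = 104 + 14 = 118
4: |-30| + |13| = 30 + 13 = 43
5: |-18| + |1| = 18 + 1 = 19
6: |122| + |36| = 122 + 36 = 158
7: |27| + |45| = 27 + 45 = 72
8: |85| + |69| = 85 + 69 = 154
9: |7| + |-52| = 7 + 52 = 59
10: |58| + |130| = 58 + 130 = 188
11: |-3| + |22| = 3 + 22 = 25
12: |-14| + |123| = 14 + 123 = 137
13: |118| + |58| = 118 + 58 = 176
14: |26| + |-24| = 26 + 24 = 50
Threshold 36: 5 (19), 11 (25), 1 (29) are within range.

5, 11, 1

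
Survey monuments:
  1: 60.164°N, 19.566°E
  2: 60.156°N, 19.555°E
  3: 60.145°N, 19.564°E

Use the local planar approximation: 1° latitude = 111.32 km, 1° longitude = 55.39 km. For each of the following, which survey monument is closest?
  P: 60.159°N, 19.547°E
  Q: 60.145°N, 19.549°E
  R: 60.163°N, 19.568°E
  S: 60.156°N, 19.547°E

P→2; Q→3; R→1; S→2

P at 60.159°N, 19.547°E:
  1: 1.191 km
  2: 0.555 km
  3: 1.821 km
  → nearest: 2 (0.555 km)
Q at 60.145°N, 19.549°E:
  1: 2.315 km
  2: 1.269 km
  3: 0.831 km
  → nearest: 3 (0.831 km)
R at 60.163°N, 19.568°E:
  1: 0.157 km
  2: 1.061 km
  3: 2.016 km
  → nearest: 1 (0.157 km)
S at 60.156°N, 19.547°E:
  1: 1.379 km
  2: 0.443 km
  3: 1.545 km
  → nearest: 2 (0.443 km)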